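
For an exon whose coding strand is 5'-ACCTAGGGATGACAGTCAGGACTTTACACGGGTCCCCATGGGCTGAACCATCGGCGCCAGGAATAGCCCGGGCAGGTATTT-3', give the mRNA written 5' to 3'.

mRNA has the coding-strand sequence with U in place of T.

5'-ACCUAGGGAUGACAGUCAGGACUUUACACGGGUCCCCAUGGGCUGAACCAUCGGCGCCAGGAAUAGCCCGGGCAGGUAUUU-3'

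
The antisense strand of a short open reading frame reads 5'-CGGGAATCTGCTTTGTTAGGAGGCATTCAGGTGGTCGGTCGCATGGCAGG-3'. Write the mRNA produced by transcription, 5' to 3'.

The mRNA has the sequence of the coding strand (reverse complement of the template) with T→U. Reverse complement of CGGGAATCTGCTTTGTTAGGAGGCATTCAGGTGGTCGGTCGCATGGCAGG is CCTGCCATGCGACCGACCACCTGAATGCCTCCTAACAAAGCAGATTCCCG; then T→U.

5′-CCUGCCAUGCGACCGACCACCUGAAUGCCUCCUAACAAAGCAGAUUCCCG-3′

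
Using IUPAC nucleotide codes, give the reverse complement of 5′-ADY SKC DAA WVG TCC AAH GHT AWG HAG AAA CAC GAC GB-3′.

Standard pairs A↔T, G↔C; ambiguity codes pair Y↔R, K↔M, W↔W, S↔S, B↔V, D↔H. Complement (THRSMGHTTWBCAGGTTDCDATWCDTCTTTGTGCTGCV), then reverse for 5'→3'.

5'-VCGTCGTGTTTCTDCWTADCDTTGGACBWTTHGMSRHT-3'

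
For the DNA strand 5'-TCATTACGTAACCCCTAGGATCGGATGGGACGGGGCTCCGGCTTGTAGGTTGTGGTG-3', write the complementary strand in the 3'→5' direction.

Base-pairing A↔T, G↔C gives the complement. The complementary strand is antiparallel, so paired with a 5'→3' strand it runs 3'→5'.

3'-AGTAATGCATTGGGGATCCTAGCCTACCCTGCCCCGAGGCCGAACATCCAACACCAC-5'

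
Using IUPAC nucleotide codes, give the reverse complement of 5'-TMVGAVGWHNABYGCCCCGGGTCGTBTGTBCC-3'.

Standard pairs A↔T, G↔C; ambiguity codes pair Y↔R, M↔K, W↔W, B↔V, H↔D, N↔N. Complement (AKBCTBCWDNTVRCGGGGCCCAGCAVACAVGG), then reverse for 5'→3'.

5'-GGVACAVACGACCCGGGGCRVTNDWCBTCBKA-3'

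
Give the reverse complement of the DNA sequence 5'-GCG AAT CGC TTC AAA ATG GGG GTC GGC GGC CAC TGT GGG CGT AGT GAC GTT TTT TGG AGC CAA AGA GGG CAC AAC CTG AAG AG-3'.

5'-CTCTTCAGGTTGTGCCCTCTTTGGCTCCAAAAAACGTCACTACGCCCACAGTGGCCGCCGACCCCCATTTTGAAGCGATTCGC-3'

Complement each base (A↔T, G↔C): CGCTTAGCGAAGTTTTACCCCCAGCCGCCGGTGACACCCGCATCACTGCAAAAAACCTCGGTTTCTCCCGTGTTGGACTTCTC. Then reverse.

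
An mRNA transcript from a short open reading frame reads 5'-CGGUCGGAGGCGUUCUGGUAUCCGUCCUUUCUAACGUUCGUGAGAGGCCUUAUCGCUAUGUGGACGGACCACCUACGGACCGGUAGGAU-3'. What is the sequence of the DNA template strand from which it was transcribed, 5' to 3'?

Replace U with T to get the coding DNA strand: CGGTCGGAGGCGTTCTGGTATCCGTCCTTTCTAACGTTCGTGAGAGGCCTTATCGCTATGTGGACGGACCACCTACGGACCGGTAGGAT. The template strand is its reverse complement (complement GCCAGCCTCCGCAAGACCATAGGCAGGAAAGATTGCAAGCACTCTCCGGAATAGCGATACACCTGCCTGGTGGATGCCTGGCCATCCTA, then reverse).

5'-ATCCTACCGGTCCGTAGGTGGTCCGTCCACATAGCGATAAGGCCTCTCACGAACGTTAGAAAGGACGGATACCAGAACGCCTCCGACCG-3'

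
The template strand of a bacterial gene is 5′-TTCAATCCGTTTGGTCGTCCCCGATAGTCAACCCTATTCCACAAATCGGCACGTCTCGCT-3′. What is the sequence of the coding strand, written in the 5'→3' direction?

The coding strand is complementary and antiparallel to the template: take the complement (A↔T, G↔C) and reverse.

5'-AGCGAGACGTGCCGATTTGTGGAATAGGGTTGACTATCGGGGACGACCAAACGGATTGAA-3'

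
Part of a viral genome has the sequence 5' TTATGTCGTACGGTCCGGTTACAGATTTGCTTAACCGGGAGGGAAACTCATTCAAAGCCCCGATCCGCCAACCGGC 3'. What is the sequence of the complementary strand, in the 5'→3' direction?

Pairing A↔T and G↔C gives AATACAGCATGCCAGGCCAATGTCTAAACGAATTGGCCCTCCCTTTGAGTAAGTTTCGGGGCTAGGCGGTTGGCCG, running 3'→5'. Reverse for the 5'→3' convention.

5'-GCCGGTTGGCGGATCGGGGCTTTGAATGAGTTTCCCTCCCGGTTAAGCAAATCTGTAACCGGACCGTACGACATAA-3'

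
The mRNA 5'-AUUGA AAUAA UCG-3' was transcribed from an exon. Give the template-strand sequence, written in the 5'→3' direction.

5′-CGATTATTTCAAT-3′

Replace U with T to get the coding DNA strand: ATTGAAATAATCG. The template strand is its reverse complement (complement TAACTTTATTAGC, then reverse).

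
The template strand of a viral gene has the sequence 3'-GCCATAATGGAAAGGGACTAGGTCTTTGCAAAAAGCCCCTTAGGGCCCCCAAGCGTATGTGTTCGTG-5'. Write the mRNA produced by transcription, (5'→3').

5′-CGGUAUUACCUUUCCCUGAUCCAGAAACGUUUUUCGGGGAAUCCCGGGGGUUCGCAUACACAAGCAC-3′

Reading the template 3'→5' as shown, RNA polymerase pairs each base (A→U, T→A, G↔C) to build mRNA 5'→3' directly.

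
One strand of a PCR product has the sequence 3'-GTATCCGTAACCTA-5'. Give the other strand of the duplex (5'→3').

5'-CATAGGCATTGGAT-3'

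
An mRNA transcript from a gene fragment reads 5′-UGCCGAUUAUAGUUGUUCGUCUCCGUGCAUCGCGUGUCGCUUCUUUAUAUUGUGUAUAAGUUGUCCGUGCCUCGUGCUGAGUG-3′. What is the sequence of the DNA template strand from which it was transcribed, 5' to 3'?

5'-CACTCAGCACGAGGCACGGACAACTTATACACAATATAAAGAAGCGACACGCGATGCACGGAGACGAACAACTATAATCGGCA-3'

Replace U with T to get the coding DNA strand: TGCCGATTATAGTTGTTCGTCTCCGTGCATCGCGTGTCGCTTCTTTATATTGTGTATAAGTTGTCCGTGCCTCGTGCTGAGTG. The template strand is its reverse complement (complement ACGGCTAATATCAACAAGCAGAGGCACGTAGCGCACAGCGAAGAAATATAACACATATTCAACAGGCACGGAGCACGACTCAC, then reverse).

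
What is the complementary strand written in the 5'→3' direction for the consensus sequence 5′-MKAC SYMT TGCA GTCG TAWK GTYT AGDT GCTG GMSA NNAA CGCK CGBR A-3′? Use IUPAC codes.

Standard pairs A↔T, G↔C; ambiguity codes pair R↔Y, M↔K, W↔W, S↔S, B↔V, D↔H, N↔N. Complement (KMTGSRKAACGTCAGCATWMCARATCHACGACCKSTNNTTGCGMGCVYT), then reverse for 5'→3'.

5'-TYVCGMGCGTTNNTSKCCAGCAHCTARACMWTACGACTGCAAKRSGTMK-3'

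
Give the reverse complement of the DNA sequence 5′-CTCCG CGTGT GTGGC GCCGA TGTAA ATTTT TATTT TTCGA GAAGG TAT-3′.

5'-ATACCTTCTCGAAAAATAAAAATTTACATCGGCGCCACACACGCGGAG-3'

Complement each base (A↔T, G↔C): GAGGCGCACACACCGCGGCTACATTTAAAAATAAAAAGCTCTTCCATA. Then reverse.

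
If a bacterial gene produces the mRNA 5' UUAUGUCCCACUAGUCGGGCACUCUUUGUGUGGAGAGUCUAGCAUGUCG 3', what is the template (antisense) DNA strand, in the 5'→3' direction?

5'-CGACATGCTAGACTCTCCACACAAAGAGTGCCCGACTAGTGGGACATAA-3'

Replace U with T to get the coding DNA strand: TTATGTCCCACTAGTCGGGCACTCTTTGTGTGGAGAGTCTAGCATGTCG. The template strand is its reverse complement (complement AATACAGGGTGATCAGCCCGTGAGAAACACACCTCTCAGATCGTACAGC, then reverse).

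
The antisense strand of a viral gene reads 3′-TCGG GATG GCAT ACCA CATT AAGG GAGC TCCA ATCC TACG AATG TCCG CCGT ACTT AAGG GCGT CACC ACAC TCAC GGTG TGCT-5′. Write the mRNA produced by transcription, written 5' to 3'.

Reading the template 3'→5' as shown, RNA polymerase pairs each base (A→U, T→A, G↔C) to build mRNA 5'→3' directly.

5'-AGCCCUACCGUAUGGUGUAAUUCCCUCGAGGUUAGGAUGCUUACAGGCGGCAUGAAUUCCCGCAGUGGUGUGAGUGCCACACGA-3'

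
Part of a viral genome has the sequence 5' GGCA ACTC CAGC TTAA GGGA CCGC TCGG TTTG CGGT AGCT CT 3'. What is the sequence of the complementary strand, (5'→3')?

The complement of GGCAACTCCAGCTTAAGGGACCGCTCGGTTTGCGGTAGCTCT is CCGTTGAGGTCGAATTCCCTGGCGAGCCAAACGCCATCGAGA (A↔T, G↔C). DNA strands are antiparallel, so the complementary strand runs 3'→5'; reversing gives the 5'→3' form.

5′-AGAGCTACCGCAAACCGAGCGGTCCCTTAAGCTGGAGTTGCC-3′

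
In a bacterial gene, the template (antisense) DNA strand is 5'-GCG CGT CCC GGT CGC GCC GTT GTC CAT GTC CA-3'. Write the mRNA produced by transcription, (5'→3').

5′-UGGACAUGGACAACGGCGCGACCGGGACGCGC-3′

RNA polymerase reads the template 3'→5' and synthesizes mRNA 5'→3' by base-pairing (A→U, T→A, G↔C). The complement of the template is CGCGCAGGGCCAGCGCGGCAACAGGTACAGGT; antiparallel, so 5'→3' the coding strand is TGGACATGGACAACGGCGCGACCGGGACGCGC. Replace T with U for the mRNA.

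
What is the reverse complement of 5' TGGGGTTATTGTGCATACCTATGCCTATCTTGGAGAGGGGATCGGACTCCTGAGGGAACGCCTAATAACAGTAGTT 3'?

Reading the sequence 3'→5' and pairing each base (A↔T, G↔C) gives the reverse complement directly.

5'-AACTACTGTTATTAGGCGTTCCCTCAGGAGTCCGATCCCCTCTCCAAGATAGGCATAGGTATGCACAATAACCCCA-3'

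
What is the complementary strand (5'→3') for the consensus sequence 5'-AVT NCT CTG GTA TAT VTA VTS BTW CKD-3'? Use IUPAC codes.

5′-HMGWAVSABTABATATACCAGAGNABT-3′

Standard pairs A↔T, G↔C; ambiguity codes pair K↔M, W↔W, S↔S, B↔V, D↔H, N↔N. Complement (TBANGAGACCATATABATBASVAWGMH), then reverse for 5'→3'.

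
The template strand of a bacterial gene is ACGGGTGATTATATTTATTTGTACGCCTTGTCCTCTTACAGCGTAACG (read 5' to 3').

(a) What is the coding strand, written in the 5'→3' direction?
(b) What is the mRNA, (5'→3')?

(a) The coding strand is the reverse complement of the template: complement TGCCCACTAATATAAATAAACATGCGGAACAGGAGAATGTCGCATTGC, then reverse.
(b) mRNA has the coding-strand sequence with T→U.

(a) 5'-CGTTACGCTGTAAGAGGACAAGGCGTACAAATAAATATAATCACCCGT-3'
(b) 5'-CGUUACGCUGUAAGAGGACAAGGCGUACAAAUAAAUAUAAUCACCCGU-3'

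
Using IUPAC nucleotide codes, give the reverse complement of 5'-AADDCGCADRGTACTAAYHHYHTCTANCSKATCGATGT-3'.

5′-ACATCGATMSGNTAGADRDDRTTAGTACYHTGCGHHTT-3′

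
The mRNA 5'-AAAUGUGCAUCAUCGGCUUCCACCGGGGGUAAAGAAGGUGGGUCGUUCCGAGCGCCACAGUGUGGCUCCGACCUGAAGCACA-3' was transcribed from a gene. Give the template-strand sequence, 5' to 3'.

5'-TGTGCTTCAGGTCGGAGCCACACTGTGGCGCTCGGAACGACCCACCTTCTTTACCCCCGGTGGAAGCCGATGATGCACATTT-3'

Replace U with T to get the coding DNA strand: AAATGTGCATCATCGGCTTCCACCGGGGGTAAAGAAGGTGGGTCGTTCCGAGCGCCACAGTGTGGCTCCGACCTGAAGCACA. The template strand is its reverse complement (complement TTTACACGTAGTAGCCGAAGGTGGCCCCCATTTCTTCCACCCAGCAAGGCTCGCGGTGTCACACCGAGGCTGGACTTCGTGT, then reverse).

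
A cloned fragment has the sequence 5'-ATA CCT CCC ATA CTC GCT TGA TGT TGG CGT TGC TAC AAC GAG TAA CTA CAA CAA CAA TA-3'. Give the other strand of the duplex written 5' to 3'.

5'-TATTGTTGTTGTAGTTACTCGTTGTAGCAACGCCAACATCAAGCGAGTATGGGAGGTAT-3'

Pairing A↔T and G↔C gives TATGGAGGGTATGAGCGAACTACAACCGCAACGATGTTGCTCATTGATGTTGTTGTTAT, running 3'→5'. Reverse for the 5'→3' convention.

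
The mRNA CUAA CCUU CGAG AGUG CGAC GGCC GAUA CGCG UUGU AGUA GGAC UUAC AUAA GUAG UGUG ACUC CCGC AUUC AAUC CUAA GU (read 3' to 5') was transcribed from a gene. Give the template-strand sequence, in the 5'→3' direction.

Written 5'→3' the mRNA is UGAAUCCUAACUUACGCCCUCAGUGUGAUGAAUACAUUCAGGAUGAUGUUGCGCAUAGCCGGCAGCGUGAGAGCUUCCAAUC, so the coding DNA strand is TGAATCCTAACTTACGCCCTCAGTGTGATGAATACATTCAGGATGATGTTGCGCATAGCCGGCAGCGTGAGAGCTTCCAATC. The template is its reverse complement.

5'-GATTGGAAGCTCTCACGCTGCCGGCTATGCGCAACATCATCCTGAATGTATTCATCACACTGAGGGCGTAAGTTAGGATTCA-3'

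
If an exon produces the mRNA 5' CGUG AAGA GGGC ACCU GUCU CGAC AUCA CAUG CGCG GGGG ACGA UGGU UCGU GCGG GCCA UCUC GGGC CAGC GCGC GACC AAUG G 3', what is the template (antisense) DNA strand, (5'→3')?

Replace U with T to get the coding DNA strand: CGTGAAGAGGGCACCTGTCTCGACATCACATGCGCGGGGGACGATGGTTCGTGCGGGCCATCTCGGGCCAGCGCGCGACCAATGG. The template strand is its reverse complement (complement GCACTTCTCCCGTGGACAGAGCTGTAGTGTACGCGCCCCCTGCTACCAAGCACGCCCGGTAGAGCCCGGTCGCGCGCTGGTTACC, then reverse).

5'-CCATTGGTCGCGCGCTGGCCCGAGATGGCCCGCACGAACCATCGTCCCCCGCGCATGTGATGTCGAGACAGGTGCCCTCTTCACG-3'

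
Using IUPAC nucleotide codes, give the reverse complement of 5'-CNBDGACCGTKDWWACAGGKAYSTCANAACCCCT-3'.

Standard pairs A↔T, G↔C; ambiguity codes pair Y↔R, K↔M, W↔W, S↔S, B↔V, D↔H, N↔N. Complement (GNVHCTGGCAMHWWTGTCCMTRSAGTNTTGGGGA), then reverse for 5'→3'.

5′-AGGGGTTNTGASRTMCCTGTWWHMACGGTCHVNG-3′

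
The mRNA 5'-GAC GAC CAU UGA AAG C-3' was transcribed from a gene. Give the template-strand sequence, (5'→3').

Replace U with T to get the coding DNA strand: GACGACCATTGAAAGC. The template strand is its reverse complement (complement CTGCTGGTAACTTTCG, then reverse).

5′-GCTTTCAATGGTCGTC-3′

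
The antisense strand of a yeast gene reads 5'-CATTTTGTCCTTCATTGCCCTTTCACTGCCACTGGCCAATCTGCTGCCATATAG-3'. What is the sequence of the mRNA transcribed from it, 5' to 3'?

RNA polymerase reads the template 3'→5' and synthesizes mRNA 5'→3' by base-pairing (A→U, T→A, G↔C). The complement of the template is GTAAAACAGGAAGTAACGGGAAAGTGACGGTGACCGGTTAGACGACGGTATATC; antiparallel, so 5'→3' the coding strand is CTATATGGCAGCAGATTGGCCAGTGGCAGTGAAAGGGCAATGAAGGACAAAATG. Replace T with U for the mRNA.

5'-CUAUAUGGCAGCAGAUUGGCCAGUGGCAGUGAAAGGGCAAUGAAGGACAAAAUG-3'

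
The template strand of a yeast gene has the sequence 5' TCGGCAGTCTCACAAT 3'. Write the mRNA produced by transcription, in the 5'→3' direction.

5'-AUUGUGAGACUGCCGA-3'

The mRNA has the sequence of the coding strand (reverse complement of the template) with T→U. Reverse complement of TCGGCAGTCTCACAAT is ATTGTGAGACTGCCGA; then T→U.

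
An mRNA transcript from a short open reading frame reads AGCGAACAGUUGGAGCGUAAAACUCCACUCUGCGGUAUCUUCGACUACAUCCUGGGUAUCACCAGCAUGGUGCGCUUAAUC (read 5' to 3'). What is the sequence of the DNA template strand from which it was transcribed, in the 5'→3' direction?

5′-GATTAAGCGCACCATGCTGGTGATACCCAGGATGTAGTCGAAGATACCGCAGAGTGGAGTTTTACGCTCCAACTGTTCGCT-3′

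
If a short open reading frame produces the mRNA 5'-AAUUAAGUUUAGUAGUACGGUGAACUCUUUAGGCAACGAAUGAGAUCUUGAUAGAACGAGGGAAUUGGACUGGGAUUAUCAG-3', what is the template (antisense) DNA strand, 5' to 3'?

5′-CTGATAATCCCAGTCCAATTCCCTCGTTCTATCAAGATCTCATTCGTTGCCTAAAGAGTTCACCGTACTACTAAACTTAATT-3′

Replace U with T to get the coding DNA strand: AATTAAGTTTAGTAGTACGGTGAACTCTTTAGGCAACGAATGAGATCTTGATAGAACGAGGGAATTGGACTGGGATTATCAG. The template strand is its reverse complement (complement TTAATTCAAATCATCATGCCACTTGAGAAATCCGTTGCTTACTCTAGAACTATCTTGCTCCCTTAACCTGACCCTAATAGTC, then reverse).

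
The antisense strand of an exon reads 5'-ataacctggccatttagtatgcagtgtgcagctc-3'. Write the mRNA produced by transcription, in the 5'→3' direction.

5'-GAGCUGCACACUGCAUACUAAAUGGCCAGGUUAU-3'

The mRNA has the sequence of the coding strand (reverse complement of the template) with T→U. Reverse complement of ATAACCTGGCCATTTAGTATGCAGTGTGCAGCTC is GAGCTGCACACTGCATACTAAATGGCCAGGTTAT; then T→U.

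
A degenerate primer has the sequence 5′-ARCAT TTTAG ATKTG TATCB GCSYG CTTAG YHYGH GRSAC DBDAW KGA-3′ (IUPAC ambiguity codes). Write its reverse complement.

Standard pairs A↔T, G↔C; ambiguity codes pair R↔Y, K↔M, W↔W, S↔S, B↔V, D↔H. Complement (TYGTAAAATCTAMACATAGVCGSRCGAATCRDRCDCYSTGHVHTWMCT), then reverse for 5'→3'.

5'-TCMWTHVHGTSYCDCRDRCTAAGCRSGCVGATACAMATCTAAAATGYT-3'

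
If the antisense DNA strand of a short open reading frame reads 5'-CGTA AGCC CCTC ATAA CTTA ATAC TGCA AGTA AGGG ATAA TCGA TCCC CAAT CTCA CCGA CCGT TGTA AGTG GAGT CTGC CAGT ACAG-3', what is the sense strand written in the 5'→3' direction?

5'-CTGTACTGGCAGACTCCACTTACAACGGTCGGTGAGATTGGGGATCGATTATCCCTTACTTGCAGTATTAAGTTATGAGGGGCTTACG-3'

The coding strand is complementary and antiparallel to the template: take the complement (A↔T, G↔C) and reverse.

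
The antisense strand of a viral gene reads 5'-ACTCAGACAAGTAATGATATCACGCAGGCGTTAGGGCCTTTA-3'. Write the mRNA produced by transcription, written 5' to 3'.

The mRNA has the sequence of the coding strand (reverse complement of the template) with T→U. Reverse complement of ACTCAGACAAGTAATGATATCACGCAGGCGTTAGGGCCTTTA is TAAAGGCCCTAACGCCTGCGTGATATCATTACTTGTCTGAGT; then T→U.

5'-UAAAGGCCCUAACGCCUGCGUGAUAUCAUUACUUGUCUGAGU-3'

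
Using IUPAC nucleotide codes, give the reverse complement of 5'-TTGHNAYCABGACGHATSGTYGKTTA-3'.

5'-TAAMCRACSATDCGTCVTGRTNDCAA-3'

Standard pairs A↔T, G↔C; ambiguity codes pair Y↔R, K↔M, S↔S, B↔V, H↔D, N↔N. Complement (AACDNTRGTVCTGCDTASCARCMAAT), then reverse for 5'→3'.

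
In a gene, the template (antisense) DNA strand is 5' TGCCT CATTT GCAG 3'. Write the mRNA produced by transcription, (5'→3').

5'-CUGCAAAUGAGGCA-3'

RNA polymerase reads the template 3'→5' and synthesizes mRNA 5'→3' by base-pairing (A→U, T→A, G↔C). The complement of the template is ACGGAGTAAACGTC; antiparallel, so 5'→3' the coding strand is CTGCAAATGAGGCA. Replace T with U for the mRNA.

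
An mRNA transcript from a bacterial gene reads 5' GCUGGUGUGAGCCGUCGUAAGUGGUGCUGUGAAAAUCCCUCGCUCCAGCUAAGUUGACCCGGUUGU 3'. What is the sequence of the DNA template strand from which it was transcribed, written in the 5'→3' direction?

5'-ACAACCGGGTCAACTTAGCTGGAGCGAGGGATTTTCACAGCACCACTTACGACGGCTCACACCAGC-3'

Replace U with T to get the coding DNA strand: GCTGGTGTGAGCCGTCGTAAGTGGTGCTGTGAAAATCCCTCGCTCCAGCTAAGTTGACCCGGTTGT. The template strand is its reverse complement (complement CGACCACACTCGGCAGCATTCACCACGACACTTTTAGGGAGCGAGGTCGATTCAACTGGGCCAACA, then reverse).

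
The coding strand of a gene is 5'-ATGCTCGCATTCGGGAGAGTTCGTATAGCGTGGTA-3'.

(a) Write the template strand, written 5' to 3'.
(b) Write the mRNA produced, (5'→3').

(a) 5'-TACCACGCTATACGAACTCTCCCGAATGCGAGCAT-3'
(b) 5′-AUGCUCGCAUUCGGGAGAGUUCGUAUAGCGUGGUA-3′

(a) The template strand is the reverse complement of the coding strand: complement TACGAGCGTAAGCCCTCTCAAGCATATCGCACCAT, then reverse.
(b) mRNA matches the coding strand with T→U.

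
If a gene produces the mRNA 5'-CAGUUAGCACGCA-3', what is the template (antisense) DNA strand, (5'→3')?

5'-TGCGTGCTAACTG-3'

Replace U with T to get the coding DNA strand: CAGTTAGCACGCA. The template strand is its reverse complement (complement GTCAATCGTGCGT, then reverse).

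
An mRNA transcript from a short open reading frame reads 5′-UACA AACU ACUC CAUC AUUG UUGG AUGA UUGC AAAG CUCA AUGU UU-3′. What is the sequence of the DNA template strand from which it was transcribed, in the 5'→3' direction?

Replace U with T to get the coding DNA strand: TACAAACTACTCCATCATTGTTGGATGATTGCAAAGCTCAATGTTT. The template strand is its reverse complement (complement ATGTTTGATGAGGTAGTAACAACCTACTAACGTTTCGAGTTACAAA, then reverse).

5'-AAACATTGAGCTTTGCAATCATCCAACAATGATGGAGTAGTTTGTA-3'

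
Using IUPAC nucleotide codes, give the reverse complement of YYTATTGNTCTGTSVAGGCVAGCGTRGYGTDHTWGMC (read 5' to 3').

5'-GKCWADHACRCYACGCTBGCCTBSACAGANCAATARR-3'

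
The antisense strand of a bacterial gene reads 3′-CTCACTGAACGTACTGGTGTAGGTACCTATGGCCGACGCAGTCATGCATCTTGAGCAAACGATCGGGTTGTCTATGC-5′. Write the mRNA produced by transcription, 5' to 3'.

5′-GAGUGACUUGCAUGACCACAUCCAUGGAUACCGGCUGCGUCAGUACGUAGAACUCGUUUGCUAGCCCAACAGAUACG-3′

Reading the template 3'→5' as shown, RNA polymerase pairs each base (A→U, T→A, G↔C) to build mRNA 5'→3' directly.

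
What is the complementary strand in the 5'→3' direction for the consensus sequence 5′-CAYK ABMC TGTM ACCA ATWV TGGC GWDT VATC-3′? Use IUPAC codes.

5'-GATBAHWCGCCABWATTGGTKACAGKVTMRTG-3'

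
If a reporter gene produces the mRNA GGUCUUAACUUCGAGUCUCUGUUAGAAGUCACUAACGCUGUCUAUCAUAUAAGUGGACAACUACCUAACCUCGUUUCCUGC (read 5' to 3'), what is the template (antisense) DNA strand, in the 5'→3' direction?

5′-GCAGGAAACGAGGTTAGGTAGTTGTCCACTTATATGATAGACAGCGTTAGTGACTTCTAACAGAGACTCGAAGTTAAGACC-3′

Replace U with T to get the coding DNA strand: GGTCTTAACTTCGAGTCTCTGTTAGAAGTCACTAACGCTGTCTATCATATAAGTGGACAACTACCTAACCTCGTTTCCTGC. The template strand is its reverse complement (complement CCAGAATTGAAGCTCAGAGACAATCTTCAGTGATTGCGACAGATAGTATATTCACCTGTTGATGGATTGGAGCAAAGGACG, then reverse).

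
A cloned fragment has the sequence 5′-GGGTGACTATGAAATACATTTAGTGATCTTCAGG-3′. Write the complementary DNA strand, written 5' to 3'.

The complement of GGGTGACTATGAAATACATTTAGTGATCTTCAGG is CCCACTGATACTTTATGTAAATCACTAGAAGTCC (A↔T, G↔C). DNA strands are antiparallel, so the complementary strand runs 3'→5'; reversing gives the 5'→3' form.

5'-CCTGAAGATCACTAAATGTATTTCATAGTCACCC-3'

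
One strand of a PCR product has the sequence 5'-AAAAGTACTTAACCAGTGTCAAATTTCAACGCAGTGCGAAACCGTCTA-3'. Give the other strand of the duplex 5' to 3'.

Pairing A↔T and G↔C gives TTTTCATGAATTGGTCACAGTTTAAAGTTGCGTCACGCTTTGGCAGAT, running 3'→5'. Reverse for the 5'→3' convention.

5'-TAGACGGTTTCGCACTGCGTTGAAATTTGACACTGGTTAAGTACTTTT-3'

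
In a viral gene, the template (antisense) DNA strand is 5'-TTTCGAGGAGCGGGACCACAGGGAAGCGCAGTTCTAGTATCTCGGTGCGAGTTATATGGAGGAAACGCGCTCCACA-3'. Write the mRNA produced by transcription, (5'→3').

RNA polymerase reads the template 3'→5' and synthesizes mRNA 5'→3' by base-pairing (A→U, T→A, G↔C). The complement of the template is AAAGCTCCTCGCCCTGGTGTCCCTTCGCGTCAAGATCATAGAGCCACGCTCAATATACCTCCTTTGCGCGAGGTGT; antiparallel, so 5'→3' the coding strand is TGTGGAGCGCGTTTCCTCCATATAACTCGCACCGAGATACTAGAACTGCGCTTCCCTGTGGTCCCGCTCCTCGAAA. Replace T with U for the mRNA.

5'-UGUGGAGCGCGUUUCCUCCAUAUAACUCGCACCGAGAUACUAGAACUGCGCUUCCCUGUGGUCCCGCUCCUCGAAA-3'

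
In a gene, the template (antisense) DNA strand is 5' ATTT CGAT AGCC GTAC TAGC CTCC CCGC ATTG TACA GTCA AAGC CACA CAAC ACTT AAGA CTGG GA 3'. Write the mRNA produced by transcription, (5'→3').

5'-UCCCAGUCUUAAGUGUUGUGUGGCUUUGACUGUACAAUGCGGGGAGGCUAGUACGGCUAUCGAAAU-3'

The mRNA has the sequence of the coding strand (reverse complement of the template) with T→U. Reverse complement of ATTTCGATAGCCGTACTAGCCTCCCCGCATTGTACAGTCAAAGCCACACAACACTTAAGACTGGGA is TCCCAGTCTTAAGTGTTGTGTGGCTTTGACTGTACAATGCGGGGAGGCTAGTACGGCTATCGAAAT; then T→U.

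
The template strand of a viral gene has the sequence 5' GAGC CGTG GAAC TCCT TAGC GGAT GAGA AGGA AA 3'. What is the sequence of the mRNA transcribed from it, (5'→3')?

5'-UUUCCUUCUCAUCCGCUAAGGAGUUCCACGGCUC-3'

RNA polymerase reads the template 3'→5' and synthesizes mRNA 5'→3' by base-pairing (A→U, T→A, G↔C). The complement of the template is CTCGGCACCTTGAGGAATCGCCTACTCTTCCTTT; antiparallel, so 5'→3' the coding strand is TTTCCTTCTCATCCGCTAAGGAGTTCCACGGCTC. Replace T with U for the mRNA.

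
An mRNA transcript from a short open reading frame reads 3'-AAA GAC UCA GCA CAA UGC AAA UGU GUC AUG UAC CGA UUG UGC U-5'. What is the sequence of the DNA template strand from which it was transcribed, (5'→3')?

Written 5'→3' the mRNA is UCGUGUUAGCCAUGUACUGUGUAAACGUAACACGACUCAGAAA, so the coding DNA strand is TCGTGTTAGCCATGTACTGTGTAAACGTAACACGACTCAGAAA. The template is its reverse complement.

5'-TTTCTGAGTCGTGTTACGTTTACACAGTACATGGCTAACACGA-3'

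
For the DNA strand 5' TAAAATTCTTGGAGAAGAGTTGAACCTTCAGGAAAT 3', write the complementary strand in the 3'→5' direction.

3'-ATTTTAAGAACCTCTTCTCAACTTGGAAGTCCTTTA-5'

Base-pairing A↔T, G↔C gives the complement. The complementary strand is antiparallel, so paired with a 5'→3' strand it runs 3'→5'.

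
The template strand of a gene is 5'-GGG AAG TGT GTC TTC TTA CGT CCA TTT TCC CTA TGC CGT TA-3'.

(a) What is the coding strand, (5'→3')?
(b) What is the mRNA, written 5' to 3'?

(a) 5'-TAACGGCATAGGGAAAATGGACGTAAGAAGACACACTTCCC-3'
(b) 5'-UAACGGCAUAGGGAAAAUGGACGUAAGAAGACACACUUCCC-3'

(a) The coding strand is the reverse complement of the template: complement CCCTTCACACAGAAGAATGCAGGTAAAAGGGATACGGCAAT, then reverse.
(b) mRNA has the coding-strand sequence with T→U.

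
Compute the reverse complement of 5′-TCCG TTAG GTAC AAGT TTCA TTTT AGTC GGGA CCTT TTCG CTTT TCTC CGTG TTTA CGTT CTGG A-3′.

5'-TCCAGAACGTAAACACGGAGAAAAGCGAAAAGGTCCCGACTAAAATGAAACTTGTACCTAACGGA-3'

Complement each base (A↔T, G↔C): AGGCAATCCATGTTCAAAGTAAAATCAGCCCTGGAAAAGCGAAAAGAGGCACAAATGCAAGACCT. Then reverse.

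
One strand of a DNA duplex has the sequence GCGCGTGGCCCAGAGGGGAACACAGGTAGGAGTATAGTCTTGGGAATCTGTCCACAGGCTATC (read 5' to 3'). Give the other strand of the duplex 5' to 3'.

5'-GATAGCCTGTGGACAGATTCCCAAGACTATACTCCTACCTGTGTTCCCCTCTGGGCCACGCGC-3'

Pairing A↔T and G↔C gives CGCGCACCGGGTCTCCCCTTGTGTCCATCCTCATATCAGAACCCTTAGACAGGTGTCCGATAG, running 3'→5'. Reverse for the 5'→3' convention.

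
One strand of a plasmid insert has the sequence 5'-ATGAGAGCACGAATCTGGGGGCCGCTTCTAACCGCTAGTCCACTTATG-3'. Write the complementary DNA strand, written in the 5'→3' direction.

Pairing A↔T and G↔C gives TACTCTCGTGCTTAGACCCCCGGCGAAGATTGGCGATCAGGTGAATAC, running 3'→5'. Reverse for the 5'→3' convention.

5'-CATAAGTGGACTAGCGGTTAGAAGCGGCCCCCAGATTCGTGCTCTCAT-3'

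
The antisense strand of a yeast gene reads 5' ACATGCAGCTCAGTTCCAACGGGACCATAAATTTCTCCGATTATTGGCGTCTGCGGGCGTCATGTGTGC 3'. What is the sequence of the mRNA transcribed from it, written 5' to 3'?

5'-GCACACAUGACGCCCGCAGACGCCAAUAAUCGGAGAAAUUUAUGGUCCCGUUGGAACUGAGCUGCAUGU-3'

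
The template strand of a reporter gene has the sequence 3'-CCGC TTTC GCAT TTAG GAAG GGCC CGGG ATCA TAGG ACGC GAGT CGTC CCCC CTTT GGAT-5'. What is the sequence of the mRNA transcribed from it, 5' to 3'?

Reading the template 3'→5' as shown, RNA polymerase pairs each base (A→U, T→A, G↔C) to build mRNA 5'→3' directly.

5′-GGCGAAAGCGUAAAUCCUUCCCGGGCCCUAGUAUCCUGCGCUCAGCAGGGGGGAAACCUA-3′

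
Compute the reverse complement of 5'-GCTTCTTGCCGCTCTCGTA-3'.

Complement each base (A↔T, G↔C): CGAAGAACGGCGAGAGCAT. Then reverse.

5′-TACGAGAGCGGCAAGAAGC-3′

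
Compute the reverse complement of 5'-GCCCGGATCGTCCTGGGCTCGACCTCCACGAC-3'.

5'-GTCGTGGAGGTCGAGCCCAGGACGATCCGGGC-3'

Complement each base (A↔T, G↔C): CGGGCCTAGCAGGACCCGAGCTGGAGGTGCTG. Then reverse.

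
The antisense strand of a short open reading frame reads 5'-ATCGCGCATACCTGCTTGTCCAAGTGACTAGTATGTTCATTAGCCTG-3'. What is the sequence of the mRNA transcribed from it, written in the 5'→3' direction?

RNA polymerase reads the template 3'→5' and synthesizes mRNA 5'→3' by base-pairing (A→U, T→A, G↔C). The complement of the template is TAGCGCGTATGGACGAACAGGTTCACTGATCATACAAGTAATCGGAC; antiparallel, so 5'→3' the coding strand is CAGGCTAATGAACATACTAGTCACTTGGACAAGCAGGTATGCGCGAT. Replace T with U for the mRNA.

5'-CAGGCUAAUGAACAUACUAGUCACUUGGACAAGCAGGUAUGCGCGAU-3'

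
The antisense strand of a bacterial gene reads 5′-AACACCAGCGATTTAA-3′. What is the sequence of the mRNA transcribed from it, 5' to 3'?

The mRNA has the sequence of the coding strand (reverse complement of the template) with T→U. Reverse complement of AACACCAGCGATTTAA is TTAAATCGCTGGTGTT; then T→U.

5′-UUAAAUCGCUGGUGUU-3′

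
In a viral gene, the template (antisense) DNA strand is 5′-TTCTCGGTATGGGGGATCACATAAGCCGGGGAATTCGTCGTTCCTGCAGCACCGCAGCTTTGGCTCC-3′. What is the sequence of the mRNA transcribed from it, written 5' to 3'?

5'-GGAGCCAAAGCUGCGGUGCUGCAGGAACGACGAAUUCCCCGGCUUAUGUGAUCCCCCAUACCGAGAA-3'

RNA polymerase reads the template 3'→5' and synthesizes mRNA 5'→3' by base-pairing (A→U, T→A, G↔C). The complement of the template is AAGAGCCATACCCCCTAGTGTATTCGGCCCCTTAAGCAGCAAGGACGTCGTGGCGTCGAAACCGAGG; antiparallel, so 5'→3' the coding strand is GGAGCCAAAGCTGCGGTGCTGCAGGAACGACGAATTCCCCGGCTTATGTGATCCCCCATACCGAGAA. Replace T with U for the mRNA.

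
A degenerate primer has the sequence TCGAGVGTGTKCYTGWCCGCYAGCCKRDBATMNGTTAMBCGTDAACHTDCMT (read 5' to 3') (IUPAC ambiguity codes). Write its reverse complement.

5'-AKGHADGTTHACGVKTAACNKATVHYMGGCTRGCGGWCARGMACACBCTCGA-3'

Standard pairs A↔T, G↔C; ambiguity codes pair R↔Y, M↔K, W↔W, B↔V, D↔H, N↔N. Complement (AGCTCBCACAMGRACWGGCGRTCGGMYHVTAKNCAATKVGCAHTTGDAHGKA), then reverse for 5'→3'.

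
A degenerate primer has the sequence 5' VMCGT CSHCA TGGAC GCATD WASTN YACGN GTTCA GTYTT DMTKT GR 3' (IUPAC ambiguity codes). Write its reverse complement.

5'-YCAMAKHAARACTGAACNCGTRNASTWHATGCGTCCATGDSGACGKB-3'

Standard pairs A↔T, G↔C; ambiguity codes pair R↔Y, M↔K, W↔W, S↔S, D↔H, V↔B, N↔N. Complement (BKGCAGSDGTACCTGCGTAHWTSANRTGCNCAAGTCARAAHKAMACY), then reverse for 5'→3'.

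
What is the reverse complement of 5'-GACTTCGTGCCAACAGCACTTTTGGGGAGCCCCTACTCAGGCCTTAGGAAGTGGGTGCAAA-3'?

Reading the sequence 3'→5' and pairing each base (A↔T, G↔C) gives the reverse complement directly.

5'-TTTGCACCCACTTCCTAAGGCCTGAGTAGGGGCTCCCCAAAAGTGCTGTTGGCACGAAGTC-3'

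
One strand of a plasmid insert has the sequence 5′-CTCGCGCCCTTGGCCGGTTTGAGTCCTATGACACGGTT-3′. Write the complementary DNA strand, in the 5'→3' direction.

5′-AACCGTGTCATAGGACTCAAACCGGCCAAGGGCGCGAG-3′

Pairing A↔T and G↔C gives GAGCGCGGGAACCGGCCAAACTCAGGATACTGTGCCAA, running 3'→5'. Reverse for the 5'→3' convention.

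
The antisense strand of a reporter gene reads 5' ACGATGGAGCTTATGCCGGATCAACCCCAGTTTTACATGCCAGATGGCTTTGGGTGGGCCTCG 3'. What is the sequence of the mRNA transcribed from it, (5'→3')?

RNA polymerase reads the template 3'→5' and synthesizes mRNA 5'→3' by base-pairing (A→U, T→A, G↔C). The complement of the template is TGCTACCTCGAATACGGCCTAGTTGGGGTCAAAATGTACGGTCTACCGAAACCCACCCGGAGC; antiparallel, so 5'→3' the coding strand is CGAGGCCCACCCAAAGCCATCTGGCATGTAAAACTGGGGTTGATCCGGCATAAGCTCCATCGT. Replace T with U for the mRNA.

5′-CGAGGCCCACCCAAAGCCAUCUGGCAUGUAAAACUGGGGUUGAUCCGGCAUAAGCUCCAUCGU-3′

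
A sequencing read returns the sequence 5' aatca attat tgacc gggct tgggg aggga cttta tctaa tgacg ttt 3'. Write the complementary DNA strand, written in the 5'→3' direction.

5'-AAACGTCATTAGATAAAGTCCCTCCCCAAGCCCGGTCAATAATTGATT-3'

Pairing A↔T and G↔C gives TTAGTTAATAACTGGCCCGAACCCCTCCCTGAAATAGATTACTGCAAA, running 3'→5'. Reverse for the 5'→3' convention.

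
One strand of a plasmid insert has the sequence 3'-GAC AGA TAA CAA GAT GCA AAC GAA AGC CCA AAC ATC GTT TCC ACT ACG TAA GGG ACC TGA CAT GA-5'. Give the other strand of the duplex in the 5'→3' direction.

The strand is given 3'→5', so its complement runs 5'→3' in the same left-to-right order: pair each base A↔T, G↔C.

5'-CTGTCTATTGTTCTACGTTTGCTTTCGGGTTTGTAGCAAAGGTGATGCATTCCCTGGACTGTACT-3'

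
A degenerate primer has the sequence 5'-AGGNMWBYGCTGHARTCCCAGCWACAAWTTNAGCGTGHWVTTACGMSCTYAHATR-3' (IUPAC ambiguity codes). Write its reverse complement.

5'-YATDTRAGSKCGTAABWDCACGCTNAAWTTGTWGCTGGGAYTDCAGCRVWKNCCT-3'

Standard pairs A↔T, G↔C; ambiguity codes pair R↔Y, M↔K, W↔W, S↔S, B↔V, H↔D, N↔N. Complement (TCCNKWVRCGACDTYAGGGTCGWTGTTWAANTCGCACDWBAATGCKSGARTDTAY), then reverse for 5'→3'.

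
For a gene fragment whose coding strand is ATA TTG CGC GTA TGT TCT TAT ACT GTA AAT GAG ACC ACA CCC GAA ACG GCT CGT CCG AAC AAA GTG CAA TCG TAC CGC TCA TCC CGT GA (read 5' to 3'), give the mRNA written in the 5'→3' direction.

5'-AUAUUGCGCGUAUGUUCUUAUACUGUAAAUGAGACCACACCCGAAACGGCUCGUCCGAACAAAGUGCAAUCGUACCGCUCAUCCCGUGA-3'

mRNA has the coding-strand sequence with U in place of T.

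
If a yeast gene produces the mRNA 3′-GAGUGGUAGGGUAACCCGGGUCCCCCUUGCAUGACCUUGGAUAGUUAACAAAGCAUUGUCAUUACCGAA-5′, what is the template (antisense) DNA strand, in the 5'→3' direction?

5'-CTCACCATCCCATTGGGCCCAGGGGGAACGTACTGGAACCTATCAATTGTTTCGTAACAGTAATGGCTT-3'

Written 5'→3' the mRNA is AAGCCAUUACUGUUACGAAACAAUUGAUAGGUUCCAGUACGUUCCCCCUGGGCCCAAUGGGAUGGUGAG, so the coding DNA strand is AAGCCATTACTGTTACGAAACAATTGATAGGTTCCAGTACGTTCCCCCTGGGCCCAATGGGATGGTGAG. The template is its reverse complement.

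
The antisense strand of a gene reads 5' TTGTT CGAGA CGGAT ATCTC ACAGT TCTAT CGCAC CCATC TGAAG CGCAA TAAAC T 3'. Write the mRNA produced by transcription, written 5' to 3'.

5'-AGUUUAUUGCGCUUCAGAUGGGUGCGAUAGAACUGUGAGAUAUCCGUCUCGAACAA-3'

The mRNA has the sequence of the coding strand (reverse complement of the template) with T→U. Reverse complement of TTGTTCGAGACGGATATCTCACAGTTCTATCGCACCCATCTGAAGCGCAATAAACT is AGTTTATTGCGCTTCAGATGGGTGCGATAGAACTGTGAGATATCCGTCTCGAACAA; then T→U.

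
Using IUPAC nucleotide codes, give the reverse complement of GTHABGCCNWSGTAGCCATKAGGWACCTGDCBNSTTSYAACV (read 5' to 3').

Standard pairs A↔T, G↔C; ambiguity codes pair Y↔R, K↔M, W↔W, S↔S, B↔V, D↔H, N↔N. Complement (CADTVCGGNWSCATCGGTAMTCCWTGGACHGVNSAASRTTGB), then reverse for 5'→3'.

5'-BGTTRSAASNVGHCAGGTWCCTMATGGCTACSWNGGCVTDAC-3'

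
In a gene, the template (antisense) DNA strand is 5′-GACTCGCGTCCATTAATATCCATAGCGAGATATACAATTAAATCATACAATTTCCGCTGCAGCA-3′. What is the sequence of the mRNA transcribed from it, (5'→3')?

RNA polymerase reads the template 3'→5' and synthesizes mRNA 5'→3' by base-pairing (A→U, T→A, G↔C). The complement of the template is CTGAGCGCAGGTAATTATAGGTATCGCTCTATATGTTAATTTAGTATGTTAAAGGCGACGTCGT; antiparallel, so 5'→3' the coding strand is TGCTGCAGCGGAAATTGTATGATTTAATTGTATATCTCGCTATGGATATTAATGGACGCGAGTC. Replace T with U for the mRNA.

5'-UGCUGCAGCGGAAAUUGUAUGAUUUAAUUGUAUAUCUCGCUAUGGAUAUUAAUGGACGCGAGUC-3'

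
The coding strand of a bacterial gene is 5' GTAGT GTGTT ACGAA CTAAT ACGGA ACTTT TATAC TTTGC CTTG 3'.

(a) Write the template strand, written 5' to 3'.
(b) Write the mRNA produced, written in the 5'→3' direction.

(a) The template strand is the reverse complement of the coding strand: complement CATCACACAATGCTTGATTATGCCTTGAAAATATGAAACGGAAC, then reverse.
(b) mRNA matches the coding strand with T→U.

(a) 5'-CAAGGCAAAGTATAAAAGTTCCGTATTAGTTCGTAACACACTAC-3'
(b) 5'-GUAGUGUGUUACGAACUAAUACGGAACUUUUAUACUUUGCCUUG-3'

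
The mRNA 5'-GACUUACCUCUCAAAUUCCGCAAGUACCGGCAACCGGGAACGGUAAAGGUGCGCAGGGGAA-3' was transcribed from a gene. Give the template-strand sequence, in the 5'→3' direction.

Replace U with T to get the coding DNA strand: GACTTACCTCTCAAATTCCGCAAGTACCGGCAACCGGGAACGGTAAAGGTGCGCAGGGGAA. The template strand is its reverse complement (complement CTGAATGGAGAGTTTAAGGCGTTCATGGCCGTTGGCCCTTGCCATTTCCACGCGTCCCCTT, then reverse).

5'-TTCCCCTGCGCACCTTTACCGTTCCCGGTTGCCGGTACTTGCGGAATTTGAGAGGTAAGTC-3'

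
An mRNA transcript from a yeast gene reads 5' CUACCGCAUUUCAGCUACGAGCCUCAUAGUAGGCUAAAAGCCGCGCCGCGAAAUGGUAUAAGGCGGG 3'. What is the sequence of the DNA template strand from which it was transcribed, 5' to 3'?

5′-CCCGCCTTATACCATTTCGCGGCGCGGCTTTTAGCCTACTATGAGGCTCGTAGCTGAAATGCGGTAG-3′

Replace U with T to get the coding DNA strand: CTACCGCATTTCAGCTACGAGCCTCATAGTAGGCTAAAAGCCGCGCCGCGAAATGGTATAAGGCGGG. The template strand is its reverse complement (complement GATGGCGTAAAGTCGATGCTCGGAGTATCATCCGATTTTCGGCGCGGCGCTTTACCATATTCCGCCC, then reverse).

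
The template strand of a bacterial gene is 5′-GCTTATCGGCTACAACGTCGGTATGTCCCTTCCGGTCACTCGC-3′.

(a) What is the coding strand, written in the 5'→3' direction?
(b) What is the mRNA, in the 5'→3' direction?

(a) 5'-GCGAGTGACCGGAAGGGACATACCGACGTTGTAGCCGATAAGC-3'
(b) 5'-GCGAGUGACCGGAAGGGACAUACCGACGUUGUAGCCGAUAAGC-3'

(a) The coding strand is the reverse complement of the template: complement CGAATAGCCGATGTTGCAGCCATACAGGGAAGGCCAGTGAGCG, then reverse.
(b) mRNA has the coding-strand sequence with T→U.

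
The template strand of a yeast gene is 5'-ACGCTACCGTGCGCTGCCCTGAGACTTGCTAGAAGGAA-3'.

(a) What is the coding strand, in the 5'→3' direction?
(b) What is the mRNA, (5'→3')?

(a) The coding strand is the reverse complement of the template: complement TGCGATGGCACGCGACGGGACTCTGAACGATCTTCCTT, then reverse.
(b) mRNA has the coding-strand sequence with T→U.

(a) 5′-TTCCTTCTAGCAAGTCTCAGGGCAGCGCACGGTAGCGT-3′
(b) 5'-UUCCUUCUAGCAAGUCUCAGGGCAGCGCACGGUAGCGU-3'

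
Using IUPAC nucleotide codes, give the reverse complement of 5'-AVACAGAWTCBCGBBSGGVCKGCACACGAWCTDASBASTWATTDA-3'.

5'-THAATWASTVSTHAGWTCGTGTGCMGBCCSVVCGVGAWTCTGTBT-3'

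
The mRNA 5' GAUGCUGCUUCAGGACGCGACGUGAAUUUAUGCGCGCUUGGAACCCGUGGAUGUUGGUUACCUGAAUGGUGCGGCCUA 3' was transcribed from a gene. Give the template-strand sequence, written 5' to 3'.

5′-TAGGCCGCACCATTCAGGTAACCAACATCCACGGGTTCCAAGCGCGCATAAATTCACGTCGCGTCCTGAAGCAGCATC-3′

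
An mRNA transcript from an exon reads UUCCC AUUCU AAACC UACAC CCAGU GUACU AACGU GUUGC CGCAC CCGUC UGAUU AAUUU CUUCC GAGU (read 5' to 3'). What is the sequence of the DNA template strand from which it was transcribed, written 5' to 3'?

Replace U with T to get the coding DNA strand: TTCCCATTCTAAACCTACACCCAGTGTACTAACGTGTTGCCGCACCCGTCTGATTAATTTCTTCCGAGT. The template strand is its reverse complement (complement AAGGGTAAGATTTGGATGTGGGTCACATGATTGCACAACGGCGTGGGCAGACTAATTAAAGAAGGCTCA, then reverse).

5'-ACTCGGAAGAAATTAATCAGACGGGTGCGGCAACACGTTAGTACACTGGGTGTAGGTTTAGAATGGGAA-3'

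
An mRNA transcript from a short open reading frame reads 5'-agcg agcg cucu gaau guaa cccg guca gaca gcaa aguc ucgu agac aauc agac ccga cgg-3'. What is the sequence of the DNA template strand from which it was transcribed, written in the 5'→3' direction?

Replace U with T to get the coding DNA strand: AGCGAGCGCTCTGAATGTAACCCGGTCAGACAGCAAAGTCTCGTAGACAATCAGACCCGACGG. The template strand is its reverse complement (complement TCGCTCGCGAGACTTACATTGGGCCAGTCTGTCGTTTCAGAGCATCTGTTAGTCTGGGCTGCC, then reverse).

5'-CCGTCGGGTCTGATTGTCTACGAGACTTTGCTGTCTGACCGGGTTACATTCAGAGCGCTCGCT-3'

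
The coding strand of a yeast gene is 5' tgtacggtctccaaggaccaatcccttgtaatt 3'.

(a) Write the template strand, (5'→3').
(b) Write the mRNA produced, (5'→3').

(a) The template strand is the reverse complement of the coding strand: complement ACATGCCAGAGGTTCCTGGTTAGGGAACATTAA, then reverse.
(b) mRNA matches the coding strand with T→U.

(a) 5'-AATTACAAGGGATTGGTCCTTGGAGACCGTACA-3'
(b) 5'-UGUACGGUCUCCAAGGACCAAUCCCUUGUAAUU-3'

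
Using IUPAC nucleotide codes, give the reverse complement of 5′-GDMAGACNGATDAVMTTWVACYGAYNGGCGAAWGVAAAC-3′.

Standard pairs A↔T, G↔C; ambiguity codes pair Y↔R, M↔K, W↔W, D↔H, V↔B, N↔N. Complement (CHKTCTGNCTAHTBKAAWBTGRCTRNCCGCTTWCBTTTG), then reverse for 5'→3'.

5'-GTTTBCWTTCGCCNRTCRGTBWAAKBTHATCNGTCTKHC-3'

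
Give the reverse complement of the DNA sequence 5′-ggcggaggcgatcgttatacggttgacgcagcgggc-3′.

5'-GCCCGCTGCGTCAACCGTATAACGATCGCCTCCGCC-3'

Complement each base (A↔T, G↔C): CCGCCTCCGCTAGCAATATGCCAACTGCGTCGCCCG. Then reverse.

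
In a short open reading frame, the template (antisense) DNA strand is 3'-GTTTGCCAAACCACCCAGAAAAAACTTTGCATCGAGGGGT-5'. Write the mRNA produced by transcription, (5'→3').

Reading the template 3'→5' as shown, RNA polymerase pairs each base (A→U, T→A, G↔C) to build mRNA 5'→3' directly.

5'-CAAACGGUUUGGUGGGUCUUUUUUGAAACGUAGCUCCCCA-3'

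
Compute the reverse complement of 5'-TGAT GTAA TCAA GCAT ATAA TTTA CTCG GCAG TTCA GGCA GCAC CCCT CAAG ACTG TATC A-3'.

Complement each base (A↔T, G↔C): ACTACATTAGTTCGTATATTAAATGAGCCGTCAAGTCCGTCGTGGGGAGTTCTGACATAGT. Then reverse.

5′-TGATACAGTCTTGAGGGGTGCTGCCTGAACTGCCGAGTAAATTATATGCTTGATTACATCA-3′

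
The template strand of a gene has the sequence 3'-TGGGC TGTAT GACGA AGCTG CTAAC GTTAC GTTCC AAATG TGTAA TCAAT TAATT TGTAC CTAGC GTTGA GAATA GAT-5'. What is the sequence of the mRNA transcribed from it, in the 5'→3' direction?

5'-ACCCGACAUACUGCUUCGACGAUUGCAAUGCAAGGUUUACACAUUAGUUAAUUAAACAUGGAUCGCAACUCUUAUCUA-3'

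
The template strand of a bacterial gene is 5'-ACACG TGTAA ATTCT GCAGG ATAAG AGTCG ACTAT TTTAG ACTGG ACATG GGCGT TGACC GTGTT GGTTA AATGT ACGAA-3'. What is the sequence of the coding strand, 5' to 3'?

5'-TTCGTACATTTAACCAACACGGTCAACGCCCATGTCCAGTCTAAAATAGTCGACTCTTATCCTGCAGAATTTACACGTGT-3'

The coding strand is complementary and antiparallel to the template: take the complement (A↔T, G↔C) and reverse.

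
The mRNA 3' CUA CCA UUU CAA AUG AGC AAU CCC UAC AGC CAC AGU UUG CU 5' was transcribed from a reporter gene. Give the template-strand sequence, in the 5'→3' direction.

Written 5'→3' the mRNA is UCGUUUGACACCGACAUCCCUAACGAGUAAACUUUACCAUC, so the coding DNA strand is TCGTTTGACACCGACATCCCTAACGAGTAAACTTTACCATC. The template is its reverse complement.

5′-GATGGTAAAGTTTACTCGTTAGGGATGTCGGTGTCAAACGA-3′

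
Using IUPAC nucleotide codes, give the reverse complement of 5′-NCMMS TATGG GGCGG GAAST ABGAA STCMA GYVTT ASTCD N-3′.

Standard pairs A↔T, G↔C; ambiguity codes pair Y↔R, M↔K, S↔S, B↔V, D↔H, N↔N. Complement (NGKKSATACCCCGCCCTTSATVCTTSAGKTCRBAATSAGHN), then reverse for 5'→3'.

5′-NHGASTAABRCTKGASTTCVTASTTCCCGCCCCATASKKGN-3′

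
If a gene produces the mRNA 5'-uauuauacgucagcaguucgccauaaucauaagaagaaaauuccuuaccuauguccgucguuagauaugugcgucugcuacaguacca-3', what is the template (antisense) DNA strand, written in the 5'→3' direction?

Replace U with T to get the coding DNA strand: TATTATACGTCAGCAGTTCGCCATAATCATAAGAAGAAAATTCCTTACCTATGTCCGTCGTTAGATATGTGCGTCTGCTACAGTACCA. The template strand is its reverse complement (complement ATAATATGCAGTCGTCAAGCGGTATTAGTATTCTTCTTTTAAGGAATGGATACAGGCAGCAATCTATACACGCAGACGATGTCATGGT, then reverse).

5'-TGGTACTGTAGCAGACGCACATATCTAACGACGGACATAGGTAAGGAATTTTCTTCTTATGATTATGGCGAACTGCTGACGTATAATA-3'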